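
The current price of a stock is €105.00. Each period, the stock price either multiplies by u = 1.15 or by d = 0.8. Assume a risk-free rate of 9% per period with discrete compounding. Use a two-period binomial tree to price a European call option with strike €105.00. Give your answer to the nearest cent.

Risk-neutral probability p = (1 + 0.09 − 0.8)/(1.15 − 0.8) = 0.2900/0.3500 = 0.8286
Terminal stock prices: S_uu = 138.9, S_ud = 96.6, S_dd = 67.2
Terminal payoffs (S − K): max(33.86, 0) = 33.86, max(-8.4, 0) = 0, max(-37.8, 0) = 0
Node u (S = 120.7): V_u = 1/1.09·[0.8286·33.8625 + 0.1714·0.0000] = 25.7408
Node d (S = 84): V_d = 1/1.09·[0.8286·0.0000 + 0.1714·0.0000] = 0.0000
Node 0 (S = 105): V_0 = 1/1.09·[0.8286·25.7408 + 0.1714·0.0000] = 19.5671

€19.57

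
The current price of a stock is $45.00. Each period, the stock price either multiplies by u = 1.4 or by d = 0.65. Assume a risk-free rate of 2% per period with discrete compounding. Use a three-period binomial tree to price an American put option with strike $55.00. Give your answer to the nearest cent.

$16.18

Risk-neutral probability p = (1 + 0.02 − 0.65)/(1.4 − 0.65) = 0.3700/0.7500 = 0.4933
Terminal stock prices: S_uuu = 123.5, S_uud = 57.33, S_udd = 26.62, S_ddd = 12.36
Terminal payoffs (K − S): max(-68.48, 0) = 0, max(-2.33, 0) = 0, max(28.38, 0) = 28.38, max(42.64, 0) = 42.64
Node uu (S = 88.2): continuation = 1/1.02·[0.4933·0.0000 + 0.5067·0.0000] = 0.0000; exercise value = 0.0000 ≤ continuation, so V_uu = 0.0000
Node ud (S = 40.95): continuation = 1/1.02·[0.4933·0.0000 + 0.5067·28.3825] = 14.0985; exercise value = 14.0500 ≤ continuation, so V_ud = 14.0985
Node dd (S = 19.01): continuation = 1/1.02·[0.4933·28.3825 + 0.5067·42.6419] = 34.9091; exercise value = 35.9875 > continuation, so V_dd = 35.9875 (exercise)
Node u (S = 63): continuation = 1/1.02·[0.4933·0.0000 + 0.5067·14.0985] = 7.0032; exercise value = 0.0000 ≤ continuation, so V_u = 7.0032
Node d (S = 29.25): continuation = 1/1.02·[0.4933·14.0985 + 0.5067·35.9875] = 24.6950; exercise value = 25.7500 > continuation, so V_d = 25.7500 (exercise)
Node 0 (S = 45): continuation = 1/1.02·[0.4933·7.0032 + 0.5067·25.7500] = 16.1780; exercise value = 10.0000 ≤ continuation, so V_0 = 16.1780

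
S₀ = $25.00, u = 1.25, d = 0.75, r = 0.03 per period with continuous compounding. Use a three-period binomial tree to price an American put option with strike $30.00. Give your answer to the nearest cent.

$6.40

Risk-neutral probability p = (e^0.03 − 0.75)/(1.25 − 0.75) = 0.2805/0.5000 = 0.5609
Terminal stock prices: S_uuu = 48.83, S_uud = 29.3, S_udd = 17.58, S_ddd = 10.55
Terminal payoffs (K − S): max(-18.83, 0) = 0, max(0.7031, 0) = 0.7031, max(12.42, 0) = 12.42, max(19.45, 0) = 19.45
Node uu (S = 39.06): continuation = e^(−0.03)·[0.5609·0.0000 + 0.4391·0.7031] = 0.2996; exercise value = 0.0000 ≤ continuation, so V_uu = 0.2996
Node ud (S = 23.44): continuation = e^(−0.03)·[0.5609·0.7031 + 0.4391·12.4219] = 5.6759; exercise value = 6.5625 > continuation, so V_ud = 6.5625 (exercise)
Node dd (S = 14.06): continuation = e^(−0.03)·[0.5609·12.4219 + 0.4391·19.4531] = 15.0509; exercise value = 15.9375 > continuation, so V_dd = 15.9375 (exercise)
Node u (S = 31.25): continuation = e^(−0.03)·[0.5609·0.2996 + 0.4391·6.5625] = 2.9595; exercise value = 0.0000 ≤ continuation, so V_u = 2.9595
Node d (S = 18.75): continuation = e^(−0.03)·[0.5609·6.5625 + 0.4391·15.9375] = 10.3634; exercise value = 11.2500 > continuation, so V_d = 11.2500 (exercise)
Node 0 (S = 25): continuation = e^(−0.03)·[0.5609·2.9595 + 0.4391·11.2500] = 6.4047; exercise value = 5.0000 ≤ continuation, so V_0 = 6.4047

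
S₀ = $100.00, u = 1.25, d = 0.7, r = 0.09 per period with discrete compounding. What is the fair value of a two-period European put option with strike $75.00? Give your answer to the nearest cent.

Risk-neutral probability p = (1 + 0.09 − 0.7)/(1.25 − 0.7) = 0.3900/0.5500 = 0.7091
Terminal stock prices: S_uu = 156.2, S_ud = 87.5, S_dd = 49
Terminal payoffs (K − S): max(-81.25, 0) = 0, max(-12.5, 0) = 0, max(26, 0) = 26
Node u (S = 125): V_u = 1/1.09·[0.7091·0.0000 + 0.2909·0.0000] = 0.0000
Node d (S = 70): V_d = 1/1.09·[0.7091·0.0000 + 0.2909·26.0000] = 6.9391
Node 0 (S = 100): V_0 = 1/1.09·[0.7091·0.0000 + 0.2909·6.9391] = 1.8520

$1.85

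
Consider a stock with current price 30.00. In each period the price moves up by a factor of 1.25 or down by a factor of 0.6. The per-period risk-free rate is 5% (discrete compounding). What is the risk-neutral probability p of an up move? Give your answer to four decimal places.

p = 0.6923

Risk-neutral probability p = (1 + 0.05 − 0.6)/(1.25 − 0.6) = 0.4500/0.6500 = 0.6923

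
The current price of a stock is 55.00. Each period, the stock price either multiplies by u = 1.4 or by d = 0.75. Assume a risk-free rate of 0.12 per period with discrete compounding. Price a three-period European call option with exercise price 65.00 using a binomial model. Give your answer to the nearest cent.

Risk-neutral probability p = (1 + 0.12 − 0.75)/(1.4 − 0.75) = 0.3700/0.6500 = 0.5692
Terminal stock prices: S_uuu = 150.9, S_uud = 80.85, S_udd = 43.31, S_ddd = 23.2
Terminal payoffs (S − K): max(85.92, 0) = 85.92, max(15.85, 0) = 15.85, max(-21.69, 0) = 0, max(-41.8, 0) = 0
Node uu (S = 107.8): V_uu = 1/1.12·[0.5692·85.9200 + 0.4308·15.8500] = 49.7643
Node ud (S = 57.75): V_ud = 1/1.12·[0.5692·15.8500 + 0.4308·0.0000] = 8.0556
Node dd (S = 30.94): V_dd = 1/1.12·[0.5692·0.0000 + 0.4308·0.0000] = 0.0000
Node u (S = 77): V_u = 1/1.12·[0.5692·49.7643 + 0.4308·8.0556] = 28.3906
Node d (S = 41.25): V_d = 1/1.12·[0.5692·8.0556 + 0.4308·0.0000] = 4.0942
Node 0 (S = 55): V_0 = 1/1.12·[0.5692·28.3906 + 0.4308·4.0942] = 16.0040

16.00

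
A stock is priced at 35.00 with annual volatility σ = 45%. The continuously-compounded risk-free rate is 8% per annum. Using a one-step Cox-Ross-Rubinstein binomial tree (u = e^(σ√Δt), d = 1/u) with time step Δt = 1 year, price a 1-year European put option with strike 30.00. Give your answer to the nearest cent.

3.70

CRR parameters: u = e^(σ√Δt) = e^(0.45·√1) = 1.5683, d = 1/u = 0.6376
Per-period rate: rΔt = 0.08·1 = 0.08, so R = e^0.08 = 1.0833
Risk-neutral probability p = (e^0.08 − 0.6376)/(1.5683 − 0.6376) = 0.4457/0.9307 = 0.4789
Terminal stock prices: S_u = 54.89, S_d = 22.32
Terminal payoffs (K − S): max(-24.89, 0) = 0, max(7.683, 0) = 7.683
Node 0 (S = 35): V_0 = e^(−0.08)·[0.4789·0.0000 + 0.5211·7.6830] = 3.6962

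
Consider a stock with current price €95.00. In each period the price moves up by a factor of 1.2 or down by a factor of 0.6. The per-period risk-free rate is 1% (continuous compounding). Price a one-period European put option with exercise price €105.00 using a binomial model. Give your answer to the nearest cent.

Risk-neutral probability p = (e^0.01 − 0.6)/(1.2 − 0.6) = 0.4101/0.6000 = 0.6834
Terminal stock prices: S_u = 114, S_d = 57
Terminal payoffs (K − S): max(-9, 0) = 0, max(48, 0) = 48
Node 0 (S = 95): V_0 = e^(−0.01)·[0.6834·0.0000 + 0.3166·48.0000] = 15.0448

€15.04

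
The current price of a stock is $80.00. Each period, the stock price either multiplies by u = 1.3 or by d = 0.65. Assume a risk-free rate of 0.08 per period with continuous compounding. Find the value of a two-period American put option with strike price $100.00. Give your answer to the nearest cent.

$20.91

Risk-neutral probability p = (e^0.08 − 0.65)/(1.3 − 0.65) = 0.4333/0.6500 = 0.6666
Terminal stock prices: S_uu = 135.2, S_ud = 67.6, S_dd = 33.8
Terminal payoffs (K − S): max(-35.2, 0) = 0, max(32.4, 0) = 32.4, max(66.2, 0) = 66.2
Node u (S = 104): continuation = e^(−0.08)·[0.6666·0.0000 + 0.3334·32.4000] = 9.9718; exercise value = 0.0000 ≤ continuation, so V_u = 9.9718
Node d (S = 52): continuation = e^(−0.08)·[0.6666·32.4000 + 0.3334·66.2000] = 40.3116; exercise value = 48.0000 > continuation, so V_d = 48.0000 (exercise)
Node 0 (S = 80): continuation = e^(−0.08)·[0.6666·9.9718 + 0.3334·48.0000] = 20.9091; exercise value = 20.0000 ≤ continuation, so V_0 = 20.9091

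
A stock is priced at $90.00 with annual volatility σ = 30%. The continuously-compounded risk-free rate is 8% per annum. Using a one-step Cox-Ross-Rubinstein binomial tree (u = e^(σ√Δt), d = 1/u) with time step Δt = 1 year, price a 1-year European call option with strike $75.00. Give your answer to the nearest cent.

CRR parameters: u = e^(σ√Δt) = e^(0.3·√1) = 1.3499, d = 1/u = 0.7408
Per-period rate: rΔt = 0.08·1 = 0.08, so R = e^0.08 = 1.0833
Risk-neutral probability p = (e^0.08 − 0.7408)/(1.3499 − 0.7408) = 0.3425/0.6090 = 0.5623
Terminal stock prices: S_u = 121.5, S_d = 66.67
Terminal payoffs (S − K): max(46.49, 0) = 46.49, max(-8.326, 0) = 0
Node 0 (S = 90): V_0 = e^(−0.08)·[0.5623·46.4873 + 0.4377·0.0000] = 24.1305

$24.13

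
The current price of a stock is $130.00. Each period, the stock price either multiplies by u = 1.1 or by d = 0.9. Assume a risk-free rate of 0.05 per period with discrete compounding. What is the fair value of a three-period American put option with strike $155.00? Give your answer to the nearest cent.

Risk-neutral probability p = (1 + 0.05 − 0.9)/(1.1 − 0.9) = 0.1500/0.2000 = 0.7500
Terminal stock prices: S_uuu = 173, S_uud = 141.6, S_udd = 115.8, S_ddd = 94.77
Terminal payoffs (K − S): max(-18.03, 0) = 0, max(13.43, 0) = 13.43, max(39.17, 0) = 39.17, max(60.23, 0) = 60.23
Node uu (S = 157.3): continuation = 1/1.05·[0.7500·0.0000 + 0.2500·13.4300] = 3.1976; exercise value = 0.0000 ≤ continuation, so V_uu = 3.1976
Node ud (S = 128.7): continuation = 1/1.05·[0.7500·13.4300 + 0.2500·39.1700] = 18.9190; exercise value = 26.3000 > continuation, so V_ud = 26.3000 (exercise)
Node dd (S = 105.3): continuation = 1/1.05·[0.7500·39.1700 + 0.2500·60.2300] = 42.3190; exercise value = 49.7000 > continuation, so V_dd = 49.7000 (exercise)
Node u (S = 143): continuation = 1/1.05·[0.7500·3.1976 + 0.2500·26.3000] = 8.5459; exercise value = 12.0000 > continuation, so V_u = 12.0000 (exercise)
Node d (S = 117): continuation = 1/1.05·[0.7500·26.3000 + 0.2500·49.7000] = 30.6190; exercise value = 38.0000 > continuation, so V_d = 38.0000 (exercise)
Node 0 (S = 130): continuation = 1/1.05·[0.7500·12.0000 + 0.2500·38.0000] = 17.6190; exercise value = 25.0000 > continuation, so V_0 = 25.0000 (exercise)

$25.00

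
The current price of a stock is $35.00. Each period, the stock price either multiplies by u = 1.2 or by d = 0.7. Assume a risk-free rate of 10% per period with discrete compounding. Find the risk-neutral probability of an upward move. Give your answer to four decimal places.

p = 0.8000

Risk-neutral probability p = (1 + 0.1 − 0.7)/(1.2 − 0.7) = 0.4000/0.5000 = 0.8000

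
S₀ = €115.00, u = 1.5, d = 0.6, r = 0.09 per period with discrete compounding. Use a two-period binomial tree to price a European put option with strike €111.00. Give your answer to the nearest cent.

€15.29

Risk-neutral probability p = (1 + 0.09 − 0.6)/(1.5 − 0.6) = 0.4900/0.9000 = 0.5444
Terminal stock prices: S_uu = 258.8, S_ud = 103.5, S_dd = 41.4
Terminal payoffs (K − S): max(-147.8, 0) = 0, max(7.5, 0) = 7.5, max(69.6, 0) = 69.6
Node u (S = 172.5): V_u = 1/1.09·[0.5444·0.0000 + 0.4556·7.5000] = 3.1346
Node d (S = 69): V_d = 1/1.09·[0.5444·7.5000 + 0.4556·69.6000] = 32.8349
Node 0 (S = 115): V_0 = 1/1.09·[0.5444·3.1346 + 0.4556·32.8349] = 15.2887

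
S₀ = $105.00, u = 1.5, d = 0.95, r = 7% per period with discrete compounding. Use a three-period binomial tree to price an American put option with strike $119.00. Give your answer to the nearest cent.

Risk-neutral probability p = (1 + 0.07 − 0.95)/(1.5 − 0.95) = 0.1200/0.5500 = 0.2182
Terminal stock prices: S_uuu = 354.4, S_uud = 224.4, S_udd = 142.1, S_ddd = 90.02
Terminal payoffs (K − S): max(-235.4, 0) = 0, max(-105.4, 0) = 0, max(-23.14, 0) = 0, max(28.98, 0) = 28.98
Node uu (S = 236.2): continuation = 1/1.07·[0.2182·0.0000 + 0.7818·0.0000] = 0.0000; exercise value = 0.0000 ≤ continuation, so V_uu = 0.0000
Node ud (S = 149.6): continuation = 1/1.07·[0.2182·0.0000 + 0.7818·0.0000] = 0.0000; exercise value = 0.0000 ≤ continuation, so V_ud = 0.0000
Node dd (S = 94.76): continuation = 1/1.07·[0.2182·0.0000 + 0.7818·28.9756] = 21.1717; exercise value = 24.2375 > continuation, so V_dd = 24.2375 (exercise)
Node u (S = 157.5): continuation = 1/1.07·[0.2182·0.0000 + 0.7818·0.0000] = 0.0000; exercise value = 0.0000 ≤ continuation, so V_u = 0.0000
Node d (S = 99.75): continuation = 1/1.07·[0.2182·0.0000 + 0.7818·24.2375] = 17.7096; exercise value = 19.2500 > continuation, so V_d = 19.2500 (exercise)
Node 0 (S = 105): continuation = 1/1.07·[0.2182·0.0000 + 0.7818·19.2500] = 14.0654; exercise value = 14.0000 ≤ continuation, so V_0 = 14.0654

$14.07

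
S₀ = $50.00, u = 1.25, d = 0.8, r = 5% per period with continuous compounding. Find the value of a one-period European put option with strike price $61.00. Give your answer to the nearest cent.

Risk-neutral probability p = (e^0.05 − 0.8)/(1.25 − 0.8) = 0.2513/0.4500 = 0.5584
Terminal stock prices: S_u = 62.5, S_d = 40
Terminal payoffs (K − S): max(-1.5, 0) = 0, max(21, 0) = 21
Node 0 (S = 50): V_0 = e^(−0.05)·[0.5584·0.0000 + 0.4416·21.0000] = 8.8217

$8.82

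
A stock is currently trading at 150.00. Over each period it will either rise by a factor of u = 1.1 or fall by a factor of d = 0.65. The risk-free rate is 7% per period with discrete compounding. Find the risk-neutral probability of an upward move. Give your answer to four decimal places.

p = 0.9333

Risk-neutral probability p = (1 + 0.07 − 0.65)/(1.1 − 0.65) = 0.4200/0.4500 = 0.9333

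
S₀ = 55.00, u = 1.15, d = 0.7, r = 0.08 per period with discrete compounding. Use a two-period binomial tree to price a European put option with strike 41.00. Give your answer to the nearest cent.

Risk-neutral probability p = (1 + 0.08 − 0.7)/(1.15 − 0.7) = 0.3800/0.4500 = 0.8444
Terminal stock prices: S_uu = 72.74, S_ud = 44.27, S_dd = 26.95
Terminal payoffs (K − S): max(-31.74, 0) = 0, max(-3.275, 0) = 0, max(14.05, 0) = 14.05
Node u (S = 63.25): V_u = 1/1.08·[0.8444·0.0000 + 0.1556·0.0000] = 0.0000
Node d (S = 38.5): V_d = 1/1.08·[0.8444·0.0000 + 0.1556·14.0500] = 2.0237
Node 0 (S = 55): V_0 = 1/1.08·[0.8444·0.0000 + 0.1556·2.0237] = 0.2915

0.29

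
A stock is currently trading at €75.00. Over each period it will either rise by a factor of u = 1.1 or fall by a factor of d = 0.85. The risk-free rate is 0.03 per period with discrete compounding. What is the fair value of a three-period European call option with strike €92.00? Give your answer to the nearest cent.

€2.67

Risk-neutral probability p = (1 + 0.03 − 0.85)/(1.1 − 0.85) = 0.1800/0.2500 = 0.7200
Terminal stock prices: S_uuu = 99.83, S_uud = 77.14, S_udd = 59.61, S_ddd = 46.06
Terminal payoffs (S − K): max(7.825, 0) = 7.825, max(-14.86, 0) = 0, max(-32.39, 0) = 0, max(-45.94, 0) = 0
Node uu (S = 90.75): V_uu = 1/1.03·[0.7200·7.8250 + 0.2800·0.0000] = 5.4699
Node ud (S = 70.12): V_ud = 1/1.03·[0.7200·0.0000 + 0.2800·0.0000] = 0.0000
Node dd (S = 54.19): V_dd = 1/1.03·[0.7200·0.0000 + 0.2800·0.0000] = 0.0000
Node u (S = 82.5): V_u = 1/1.03·[0.7200·5.4699 + 0.2800·0.0000] = 3.8236
Node d (S = 63.75): V_d = 1/1.03·[0.7200·0.0000 + 0.2800·0.0000] = 0.0000
Node 0 (S = 75): V_0 = 1/1.03·[0.7200·3.8236 + 0.2800·0.0000] = 2.6728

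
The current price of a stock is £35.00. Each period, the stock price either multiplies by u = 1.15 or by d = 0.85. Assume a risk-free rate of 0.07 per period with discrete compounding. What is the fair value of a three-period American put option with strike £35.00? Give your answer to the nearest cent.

Risk-neutral probability p = (1 + 0.07 − 0.85)/(1.15 − 0.85) = 0.2200/0.3000 = 0.7333
Terminal stock prices: S_uuu = 53.23, S_uud = 39.34, S_udd = 29.08, S_ddd = 21.49
Terminal payoffs (K − S): max(-18.23, 0) = 0, max(-4.344, 0) = 0, max(5.919, 0) = 5.919, max(13.51, 0) = 13.51
Node uu (S = 46.29): continuation = 1/1.07·[0.7333·0.0000 + 0.2667·0.0000] = 0.0000; exercise value = 0.0000 ≤ continuation, so V_uu = 0.0000
Node ud (S = 34.21): continuation = 1/1.07·[0.7333·0.0000 + 0.2667·5.9194] = 1.4752; exercise value = 0.7875 ≤ continuation, so V_ud = 1.4752
Node dd (S = 25.29): continuation = 1/1.07·[0.7333·5.9194 + 0.2667·13.5056] = 7.4228; exercise value = 9.7125 > continuation, so V_dd = 9.7125 (exercise)
Node u (S = 40.25): continuation = 1/1.07·[0.7333·0.0000 + 0.2667·1.4752] = 0.3677; exercise value = 0.0000 ≤ continuation, so V_u = 0.3677
Node d (S = 29.75): continuation = 1/1.07·[0.7333·1.4752 + 0.2667·9.7125] = 3.4316; exercise value = 5.2500 > continuation, so V_d = 5.2500 (exercise)
Node 0 (S = 35): continuation = 1/1.07·[0.7333·0.3677 + 0.2667·5.2500] = 1.5604; exercise value = 0.0000 ≤ continuation, so V_0 = 1.5604

£1.56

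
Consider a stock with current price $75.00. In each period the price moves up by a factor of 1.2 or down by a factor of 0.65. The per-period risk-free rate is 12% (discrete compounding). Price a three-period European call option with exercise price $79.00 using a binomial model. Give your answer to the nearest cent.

Risk-neutral probability p = (1 + 0.12 − 0.65)/(1.2 − 0.65) = 0.4700/0.5500 = 0.8545
Terminal stock prices: S_uuu = 129.6, S_uud = 70.2, S_udd = 38.03, S_ddd = 20.6
Terminal payoffs (S − K): max(50.6, 0) = 50.6, max(-8.8, 0) = 0, max(-40.97, 0) = 0, max(-58.4, 0) = 0
Node uu (S = 108): V_uu = 1/1.12·[0.8545·50.6000 + 0.1455·0.0000] = 38.6071
Node ud (S = 58.5): V_ud = 1/1.12·[0.8545·0.0000 + 0.1455·0.0000] = 0.0000
Node dd (S = 31.69): V_dd = 1/1.12·[0.8545·0.0000 + 0.1455·0.0000] = 0.0000
Node u (S = 90): V_u = 1/1.12·[0.8545·38.6071 + 0.1455·0.0000] = 29.4567
Node d (S = 48.75): V_d = 1/1.12·[0.8545·0.0000 + 0.1455·0.0000] = 0.0000
Node 0 (S = 75): V_0 = 1/1.12·[0.8545·29.4567 + 0.1455·0.0000] = 22.4751

$22.48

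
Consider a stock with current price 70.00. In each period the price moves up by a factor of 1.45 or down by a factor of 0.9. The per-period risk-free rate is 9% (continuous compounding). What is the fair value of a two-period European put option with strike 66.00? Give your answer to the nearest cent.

Risk-neutral probability p = (e^0.09 − 0.9)/(1.45 − 0.9) = 0.1942/0.5500 = 0.3530
Terminal stock prices: S_uu = 147.2, S_ud = 91.35, S_dd = 56.7
Terminal payoffs (K − S): max(-81.18, 0) = 0, max(-25.35, 0) = 0, max(9.3, 0) = 9.3
Node u (S = 101.5): V_u = e^(−0.09)·[0.3530·0.0000 + 0.6470·0.0000] = 0.0000
Node d (S = 63): V_d = e^(−0.09)·[0.3530·0.0000 + 0.6470·9.3000] = 5.4988
Node 0 (S = 70): V_0 = e^(−0.09)·[0.3530·0.0000 + 0.6470·5.4988] = 3.2513

3.25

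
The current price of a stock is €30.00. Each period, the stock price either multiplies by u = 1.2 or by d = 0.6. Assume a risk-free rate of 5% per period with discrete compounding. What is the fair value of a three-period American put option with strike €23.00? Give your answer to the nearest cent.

€1.60

Risk-neutral probability p = (1 + 0.05 − 0.6)/(1.2 − 0.6) = 0.4500/0.6000 = 0.7500
Terminal stock prices: S_uuu = 51.84, S_uud = 25.92, S_udd = 12.96, S_ddd = 6.48
Terminal payoffs (K − S): max(-28.84, 0) = 0, max(-2.92, 0) = 0, max(10.04, 0) = 10.04, max(16.52, 0) = 16.52
Node uu (S = 43.2): continuation = 1/1.05·[0.7500·0.0000 + 0.2500·0.0000] = 0.0000; exercise value = 0.0000 ≤ continuation, so V_uu = 0.0000
Node ud (S = 21.6): continuation = 1/1.05·[0.7500·0.0000 + 0.2500·10.0400] = 2.3905; exercise value = 1.4000 ≤ continuation, so V_ud = 2.3905
Node dd (S = 10.8): continuation = 1/1.05·[0.7500·10.0400 + 0.2500·16.5200] = 11.1048; exercise value = 12.2000 > continuation, so V_dd = 12.2000 (exercise)
Node u (S = 36): continuation = 1/1.05·[0.7500·0.0000 + 0.2500·2.3905] = 0.5692; exercise value = 0.0000 ≤ continuation, so V_u = 0.5692
Node d (S = 18): continuation = 1/1.05·[0.7500·2.3905 + 0.2500·12.2000] = 4.6122; exercise value = 5.0000 > continuation, so V_d = 5.0000 (exercise)
Node 0 (S = 30): continuation = 1/1.05·[0.7500·0.5692 + 0.2500·5.0000] = 1.5970; exercise value = 0.0000 ≤ continuation, so V_0 = 1.5970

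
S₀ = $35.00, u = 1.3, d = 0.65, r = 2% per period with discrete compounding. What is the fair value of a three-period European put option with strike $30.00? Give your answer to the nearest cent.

Risk-neutral probability p = (1 + 0.02 − 0.65)/(1.3 − 0.65) = 0.3700/0.6500 = 0.5692
Terminal stock prices: S_uuu = 76.89, S_uud = 38.45, S_udd = 19.22, S_ddd = 9.612
Terminal payoffs (K − S): max(-46.89, 0) = 0, max(-8.448, 0) = 0, max(10.78, 0) = 10.78, max(20.39, 0) = 20.39
Node uu (S = 59.15): V_uu = 1/1.02·[0.5692·0.0000 + 0.4308·0.0000] = 0.0000
Node ud (S = 29.57): V_ud = 1/1.02·[0.5692·0.0000 + 0.4308·10.7762] = 4.5511
Node dd (S = 14.79): V_dd = 1/1.02·[0.5692·10.7762 + 0.4308·20.3881] = 14.6243
Node u (S = 45.5): V_u = 1/1.02·[0.5692·0.0000 + 0.4308·4.5511] = 1.9220
Node d (S = 22.75): V_d = 1/1.02·[0.5692·4.5511 + 0.4308·14.6243] = 8.7160
Node 0 (S = 35): V_0 = 1/1.02·[0.5692·1.9220 + 0.4308·8.7160] = 4.7536

$4.75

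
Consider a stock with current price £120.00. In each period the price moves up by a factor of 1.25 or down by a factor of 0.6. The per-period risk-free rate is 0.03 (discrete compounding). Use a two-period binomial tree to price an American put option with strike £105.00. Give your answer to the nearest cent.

Risk-neutral probability p = (1 + 0.03 − 0.6)/(1.25 − 0.6) = 0.4300/0.6500 = 0.6615
Terminal stock prices: S_uu = 187.5, S_ud = 90, S_dd = 43.2
Terminal payoffs (K − S): max(-82.5, 0) = 0, max(15, 0) = 15, max(61.8, 0) = 61.8
Node u (S = 150): continuation = 1/1.03·[0.6615·0.0000 + 0.3385·15.0000] = 4.9291; exercise value = 0.0000 ≤ continuation, so V_u = 4.9291
Node d (S = 72): continuation = 1/1.03·[0.6615·15.0000 + 0.3385·61.8000] = 29.9417; exercise value = 33.0000 > continuation, so V_d = 33.0000 (exercise)
Node 0 (S = 120): continuation = 1/1.03·[0.6615·4.9291 + 0.3385·33.0000] = 14.0097; exercise value = 0.0000 ≤ continuation, so V_0 = 14.0097

£14.01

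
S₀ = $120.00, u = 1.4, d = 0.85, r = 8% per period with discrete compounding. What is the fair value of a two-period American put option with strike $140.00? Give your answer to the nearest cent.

Risk-neutral probability p = (1 + 0.08 − 0.85)/(1.4 − 0.85) = 0.2300/0.5500 = 0.4182
Terminal stock prices: S_uu = 235.2, S_ud = 142.8, S_dd = 86.7
Terminal payoffs (K − S): max(-95.2, 0) = 0, max(-2.8, 0) = 0, max(53.3, 0) = 53.3
Node u (S = 168): continuation = 1/1.08·[0.4182·0.0000 + 0.5818·0.0000] = 0.0000; exercise value = 0.0000 ≤ continuation, so V_u = 0.0000
Node d (S = 102): continuation = 1/1.08·[0.4182·0.0000 + 0.5818·53.3000] = 28.7138; exercise value = 38.0000 > continuation, so V_d = 38.0000 (exercise)
Node 0 (S = 120): continuation = 1/1.08·[0.4182·0.0000 + 0.5818·38.0000] = 20.4714; exercise value = 20.0000 ≤ continuation, so V_0 = 20.4714

$20.47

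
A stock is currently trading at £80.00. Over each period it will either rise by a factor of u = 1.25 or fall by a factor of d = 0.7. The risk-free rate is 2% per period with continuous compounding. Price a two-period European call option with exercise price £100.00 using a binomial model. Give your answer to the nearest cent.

£8.14

Risk-neutral probability p = (e^0.02 − 0.7)/(1.25 − 0.7) = 0.3202/0.5500 = 0.5822
Terminal stock prices: S_uu = 125, S_ud = 70, S_dd = 39.2
Terminal payoffs (S − K): max(25, 0) = 25, max(-30, 0) = 0, max(-60.8, 0) = 0
Node u (S = 100): V_u = e^(−0.02)·[0.5822·25.0000 + 0.4178·0.0000] = 14.2664
Node d (S = 56): V_d = e^(−0.02)·[0.5822·0.0000 + 0.4178·0.0000] = 0.0000
Node 0 (S = 80): V_0 = e^(−0.02)·[0.5822·14.2664 + 0.4178·0.0000] = 8.1412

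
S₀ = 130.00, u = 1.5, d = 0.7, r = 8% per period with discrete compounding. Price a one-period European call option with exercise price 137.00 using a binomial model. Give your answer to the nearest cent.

25.51

Risk-neutral probability p = (1 + 0.08 − 0.7)/(1.5 − 0.7) = 0.3800/0.8000 = 0.4750
Terminal stock prices: S_u = 195, S_d = 91
Terminal payoffs (S − K): max(58, 0) = 58, max(-46, 0) = 0
Node 0 (S = 130): V_0 = 1/1.08·[0.4750·58.0000 + 0.5250·0.0000] = 25.5093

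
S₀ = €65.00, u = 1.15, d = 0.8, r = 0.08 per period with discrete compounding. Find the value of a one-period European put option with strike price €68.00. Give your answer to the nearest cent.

Risk-neutral probability p = (1 + 0.08 − 0.8)/(1.15 − 0.8) = 0.2800/0.3500 = 0.8000
Terminal stock prices: S_u = 74.75, S_d = 52
Terminal payoffs (K − S): max(-6.75, 0) = 0, max(16, 0) = 16
Node 0 (S = 65): V_0 = 1/1.08·[0.8000·0.0000 + 0.2000·16.0000] = 2.9630

€2.96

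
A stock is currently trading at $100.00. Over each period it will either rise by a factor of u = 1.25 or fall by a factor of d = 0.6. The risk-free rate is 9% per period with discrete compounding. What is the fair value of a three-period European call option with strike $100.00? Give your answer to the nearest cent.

$31.53

Risk-neutral probability p = (1 + 0.09 − 0.6)/(1.25 − 0.6) = 0.4900/0.6500 = 0.7538
Terminal stock prices: S_uuu = 195.3, S_uud = 93.75, S_udd = 45, S_ddd = 21.6
Terminal payoffs (S − K): max(95.31, 0) = 95.31, max(-6.25, 0) = 0, max(-55, 0) = 0, max(-78.4, 0) = 0
Node uu (S = 156.2): V_uu = 1/1.09·[0.7538·95.3125 + 0.2462·0.0000] = 65.9183
Node ud (S = 75): V_ud = 1/1.09·[0.7538·0.0000 + 0.2462·0.0000] = 0.0000
Node dd (S = 36): V_dd = 1/1.09·[0.7538·0.0000 + 0.2462·0.0000] = 0.0000
Node u (S = 125): V_u = 1/1.09·[0.7538·65.9183 + 0.2462·0.0000] = 45.5892
Node d (S = 60): V_d = 1/1.09·[0.7538·0.0000 + 0.2462·0.0000] = 0.0000
Node 0 (S = 100): V_0 = 1/1.09·[0.7538·45.5892 + 0.2462·0.0000] = 31.5296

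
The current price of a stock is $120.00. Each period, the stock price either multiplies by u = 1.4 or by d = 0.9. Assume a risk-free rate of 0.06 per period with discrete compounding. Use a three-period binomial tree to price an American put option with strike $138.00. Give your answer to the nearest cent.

Risk-neutral probability p = (1 + 0.06 − 0.9)/(1.4 − 0.9) = 0.1600/0.5000 = 0.3200
Terminal stock prices: S_uuu = 329.3, S_uud = 211.7, S_udd = 136.1, S_ddd = 87.48
Terminal payoffs (K − S): max(-191.3, 0) = 0, max(-73.68, 0) = 0, max(1.92, 0) = 1.92, max(50.52, 0) = 50.52
Node uu (S = 235.2): continuation = 1/1.06·[0.3200·0.0000 + 0.6800·0.0000] = 0.0000; exercise value = 0.0000 ≤ continuation, so V_uu = 0.0000
Node ud (S = 151.2): continuation = 1/1.06·[0.3200·0.0000 + 0.6800·1.9200] = 1.2317; exercise value = 0.0000 ≤ continuation, so V_ud = 1.2317
Node dd (S = 97.2): continuation = 1/1.06·[0.3200·1.9200 + 0.6800·50.5200] = 32.9887; exercise value = 40.8000 > continuation, so V_dd = 40.8000 (exercise)
Node u (S = 168): continuation = 1/1.06·[0.3200·0.0000 + 0.6800·1.2317] = 0.7901; exercise value = 0.0000 ≤ continuation, so V_u = 0.7901
Node d (S = 108): continuation = 1/1.06·[0.3200·1.2317 + 0.6800·40.8000] = 26.5454; exercise value = 30.0000 > continuation, so V_d = 30.0000 (exercise)
Node 0 (S = 120): continuation = 1/1.06·[0.3200·0.7901 + 0.6800·30.0000] = 19.4838; exercise value = 18.0000 ≤ continuation, so V_0 = 19.4838

$19.48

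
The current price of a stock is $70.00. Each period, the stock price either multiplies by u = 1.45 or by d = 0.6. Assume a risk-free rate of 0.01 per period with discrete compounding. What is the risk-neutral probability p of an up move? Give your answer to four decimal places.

Risk-neutral probability p = (1 + 0.01 − 0.6)/(1.45 − 0.6) = 0.4100/0.8500 = 0.4824

p = 0.4824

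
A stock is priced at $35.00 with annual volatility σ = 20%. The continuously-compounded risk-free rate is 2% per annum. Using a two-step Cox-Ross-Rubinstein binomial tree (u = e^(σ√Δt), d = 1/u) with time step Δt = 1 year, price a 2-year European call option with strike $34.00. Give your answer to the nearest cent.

CRR parameters: u = e^(σ√Δt) = e^(0.2·√1) = 1.2214, d = 1/u = 0.8187
Per-period rate: rΔt = 0.02·1 = 0.02, so R = e^0.02 = 1.0202
Risk-neutral probability p = (e^0.02 − 0.8187)/(1.2214 − 0.8187) = 0.2015/0.4027 = 0.5003
Terminal stock prices: S_uu = 52.21, S_ud = 35, S_dd = 23.46
Terminal payoffs (S − K): max(18.21, 0) = 18.21, max(1, 0) = 1, max(-10.54, 0) = 0
Node u (S = 42.75): V_u = e^(−0.02)·[0.5003·18.2139 + 0.4997·1.0000] = 9.4223
Node d (S = 28.66): V_d = e^(−0.02)·[0.5003·1.0000 + 0.4997·0.0000] = 0.4904
Node 0 (S = 35): V_0 = e^(−0.02)·[0.5003·9.4223 + 0.4997·0.4904] = 4.8612

$4.86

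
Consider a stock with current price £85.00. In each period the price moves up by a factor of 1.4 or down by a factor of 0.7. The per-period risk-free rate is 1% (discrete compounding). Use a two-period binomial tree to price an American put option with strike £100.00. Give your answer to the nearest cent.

Risk-neutral probability p = (1 + 0.01 − 0.7)/(1.4 − 0.7) = 0.3100/0.7000 = 0.4429
Terminal stock prices: S_uu = 166.6, S_ud = 83.3, S_dd = 41.65
Terminal payoffs (K − S): max(-66.6, 0) = 0, max(16.7, 0) = 16.7, max(58.35, 0) = 58.35
Node u (S = 119): continuation = 1/1.01·[0.4429·0.0000 + 0.5571·16.7000] = 9.2122; exercise value = 0.0000 ≤ continuation, so V_u = 9.2122
Node d (S = 59.5): continuation = 1/1.01·[0.4429·16.7000 + 0.5571·58.3500] = 39.5099; exercise value = 40.5000 > continuation, so V_d = 40.5000 (exercise)
Node 0 (S = 85): continuation = 1/1.01·[0.4429·9.2122 + 0.5571·40.5000] = 26.3802; exercise value = 15.0000 ≤ continuation, so V_0 = 26.3802

£26.38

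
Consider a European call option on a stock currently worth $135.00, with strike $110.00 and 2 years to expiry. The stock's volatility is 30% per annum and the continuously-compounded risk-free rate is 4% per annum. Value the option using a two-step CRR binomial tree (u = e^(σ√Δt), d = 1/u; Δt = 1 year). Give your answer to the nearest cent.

CRR parameters: u = e^(σ√Δt) = e^(0.3·√1) = 1.3499, d = 1/u = 0.7408
Per-period rate: rΔt = 0.04·1 = 0.04, so R = e^0.04 = 1.0408
Risk-neutral probability p = (e^0.04 − 0.7408)/(1.3499 − 0.7408) = 0.3000/0.6090 = 0.4926
Terminal stock prices: S_uu = 246, S_ud = 135, S_dd = 74.09
Terminal payoffs (S − K): max(136, 0) = 136, max(25, 0) = 25, max(-35.91, 0) = 0
Node u (S = 182.2): V_u = e^(−0.04)·[0.4926·135.9860 + 0.5074·25.0000] = 76.5441
Node d (S = 100): V_d = e^(−0.04)·[0.4926·25.0000 + 0.5074·0.0000] = 11.8313
Node 0 (S = 135): V_0 = e^(−0.04)·[0.4926·76.5441 + 0.5074·11.8313] = 41.9929

$41.99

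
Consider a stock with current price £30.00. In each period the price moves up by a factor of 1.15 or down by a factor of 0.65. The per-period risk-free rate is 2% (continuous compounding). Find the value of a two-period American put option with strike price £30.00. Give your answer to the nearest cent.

£4.07

Risk-neutral probability p = (e^0.02 − 0.65)/(1.15 − 0.65) = 0.3702/0.5000 = 0.7404
Terminal stock prices: S_uu = 39.67, S_ud = 22.43, S_dd = 12.68
Terminal payoffs (K − S): max(-9.675, 0) = 0, max(7.575, 0) = 7.575, max(17.32, 0) = 17.32
Node u (S = 34.5): continuation = e^(−0.02)·[0.7404·0.0000 + 0.2596·7.5750] = 1.9275; exercise value = 0.0000 ≤ continuation, so V_u = 1.9275
Node d (S = 19.5): continuation = e^(−0.02)·[0.7404·7.5750 + 0.2596·17.3250] = 9.9060; exercise value = 10.5000 > continuation, so V_d = 10.5000 (exercise)
Node 0 (S = 30): continuation = e^(−0.02)·[0.7404·1.9275 + 0.2596·10.5000] = 4.0707; exercise value = 0.0000 ≤ continuation, so V_0 = 4.0707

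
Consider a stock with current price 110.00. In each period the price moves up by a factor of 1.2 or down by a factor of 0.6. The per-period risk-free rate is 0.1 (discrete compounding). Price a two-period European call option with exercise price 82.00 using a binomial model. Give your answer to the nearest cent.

43.85

Risk-neutral probability p = (1 + 0.1 − 0.6)/(1.2 − 0.6) = 0.5000/0.6000 = 0.8333
Terminal stock prices: S_uu = 158.4, S_ud = 79.2, S_dd = 39.6
Terminal payoffs (S − K): max(76.4, 0) = 76.4, max(-2.8, 0) = 0, max(-42.4, 0) = 0
Node u (S = 132): V_u = 1/1.1·[0.8333·76.4000 + 0.1667·0.0000] = 57.8788
Node d (S = 66): V_d = 1/1.1·[0.8333·0.0000 + 0.1667·0.0000] = 0.0000
Node 0 (S = 110): V_0 = 1/1.1·[0.8333·57.8788 + 0.1667·0.0000] = 43.8476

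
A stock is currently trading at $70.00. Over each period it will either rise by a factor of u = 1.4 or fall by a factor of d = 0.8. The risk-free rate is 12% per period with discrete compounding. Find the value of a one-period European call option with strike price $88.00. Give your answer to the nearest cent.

$4.76

Risk-neutral probability p = (1 + 0.12 − 0.8)/(1.4 − 0.8) = 0.3200/0.6000 = 0.5333
Terminal stock prices: S_u = 98, S_d = 56
Terminal payoffs (S − K): max(10, 0) = 10, max(-32, 0) = 0
Node 0 (S = 70): V_0 = 1/1.12·[0.5333·10.0000 + 0.4667·0.0000] = 4.7619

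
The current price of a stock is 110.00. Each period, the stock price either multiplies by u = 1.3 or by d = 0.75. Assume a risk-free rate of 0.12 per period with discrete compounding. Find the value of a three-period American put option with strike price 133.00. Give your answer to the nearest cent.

23.00

Risk-neutral probability p = (1 + 0.12 − 0.75)/(1.3 − 0.75) = 0.3700/0.5500 = 0.6727
Terminal stock prices: S_uuu = 241.7, S_uud = 139.4, S_udd = 80.44, S_ddd = 46.41
Terminal payoffs (K − S): max(-108.7, 0) = 0, max(-6.425, 0) = 0, max(52.56, 0) = 52.56, max(86.59, 0) = 86.59
Node uu (S = 185.9): continuation = 1/1.12·[0.6727·0.0000 + 0.3273·0.0000] = 0.0000; exercise value = 0.0000 ≤ continuation, so V_uu = 0.0000
Node ud (S = 107.2): continuation = 1/1.12·[0.6727·0.0000 + 0.3273·52.5625] = 15.3592; exercise value = 25.7500 > continuation, so V_ud = 25.7500 (exercise)
Node dd (S = 61.88): continuation = 1/1.12·[0.6727·52.5625 + 0.3273·86.5938] = 56.8750; exercise value = 71.1250 > continuation, so V_dd = 71.1250 (exercise)
Node u (S = 143): continuation = 1/1.12·[0.6727·0.0000 + 0.3273·25.7500] = 7.5244; exercise value = 0.0000 ≤ continuation, so V_u = 7.5244
Node d (S = 82.5): continuation = 1/1.12·[0.6727·25.7500 + 0.3273·71.1250] = 36.2500; exercise value = 50.5000 > continuation, so V_d = 50.5000 (exercise)
Node 0 (S = 110): continuation = 1/1.12·[0.6727·7.5244 + 0.3273·50.5000] = 19.2760; exercise value = 23.0000 > continuation, so V_0 = 23.0000 (exercise)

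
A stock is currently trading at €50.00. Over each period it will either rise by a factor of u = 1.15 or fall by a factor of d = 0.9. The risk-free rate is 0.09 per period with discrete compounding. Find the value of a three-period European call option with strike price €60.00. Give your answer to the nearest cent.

Risk-neutral probability p = (1 + 0.09 − 0.9)/(1.15 − 0.9) = 0.1900/0.2500 = 0.7600
Terminal stock prices: S_uuu = 76.04, S_uud = 59.51, S_udd = 46.57, S_ddd = 36.45
Terminal payoffs (S − K): max(16.04, 0) = 16.04, max(-0.4875, 0) = 0, max(-13.43, 0) = 0, max(-23.55, 0) = 0
Node uu (S = 66.12): V_uu = 1/1.09·[0.7600·16.0437 + 0.2400·0.0000] = 11.1865
Node ud (S = 51.75): V_ud = 1/1.09·[0.7600·0.0000 + 0.2400·0.0000] = 0.0000
Node dd (S = 40.5): V_dd = 1/1.09·[0.7600·0.0000 + 0.2400·0.0000] = 0.0000
Node u (S = 57.5): V_u = 1/1.09·[0.7600·11.1865 + 0.2400·0.0000] = 7.7997
Node d (S = 45): V_d = 1/1.09·[0.7600·0.0000 + 0.2400·0.0000] = 0.0000
Node 0 (S = 50): V_0 = 1/1.09·[0.7600·7.7997 + 0.2400·0.0000] = 5.4384

€5.44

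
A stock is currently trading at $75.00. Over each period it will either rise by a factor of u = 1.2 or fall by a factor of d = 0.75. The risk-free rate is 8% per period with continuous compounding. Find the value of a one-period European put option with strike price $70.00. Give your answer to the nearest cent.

$3.29

Risk-neutral probability p = (e^0.08 − 0.75)/(1.2 − 0.75) = 0.3333/0.4500 = 0.7406
Terminal stock prices: S_u = 90, S_d = 56.25
Terminal payoffs (K − S): max(-20, 0) = 0, max(13.75, 0) = 13.75
Node 0 (S = 75): V_0 = e^(−0.08)·[0.7406·0.0000 + 0.2594·13.7500] = 3.2920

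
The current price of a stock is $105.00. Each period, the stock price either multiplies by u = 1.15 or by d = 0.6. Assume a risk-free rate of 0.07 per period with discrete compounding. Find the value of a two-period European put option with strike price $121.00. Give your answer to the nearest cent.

Risk-neutral probability p = (1 + 0.07 − 0.6)/(1.15 − 0.6) = 0.4700/0.5500 = 0.8545
Terminal stock prices: S_uu = 138.9, S_ud = 72.45, S_dd = 37.8
Terminal payoffs (K − S): max(-17.86, 0) = 0, max(48.55, 0) = 48.55, max(83.2, 0) = 83.2
Node u (S = 120.7): V_u = 1/1.07·[0.8545·0.0000 + 0.1455·48.5500] = 6.5998
Node d (S = 63): V_d = 1/1.07·[0.8545·48.5500 + 0.1455·83.2000] = 50.0841
Node 0 (S = 105): V_0 = 1/1.07·[0.8545·6.5998 + 0.1455·50.0841] = 12.0793

$12.08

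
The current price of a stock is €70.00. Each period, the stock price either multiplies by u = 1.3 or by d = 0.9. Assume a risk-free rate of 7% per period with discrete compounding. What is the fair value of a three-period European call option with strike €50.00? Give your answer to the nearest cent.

€29.19

Risk-neutral probability p = (1 + 0.07 − 0.9)/(1.3 − 0.9) = 0.1700/0.4000 = 0.4250
Terminal stock prices: S_uuu = 153.8, S_uud = 106.5, S_udd = 73.71, S_ddd = 51.03
Terminal payoffs (S − K): max(103.8, 0) = 103.8, max(56.47, 0) = 56.47, max(23.71, 0) = 23.71, max(1.03, 0) = 1.03
Node uu (S = 118.3): V_uu = 1/1.07·[0.4250·103.7900 + 0.5750·56.4700] = 71.5710
Node ud (S = 81.9): V_ud = 1/1.07·[0.4250·56.4700 + 0.5750·23.7100] = 35.1710
Node dd (S = 56.7): V_dd = 1/1.07·[0.4250·23.7100 + 0.5750·1.0300] = 9.9710
Node u (S = 91): V_u = 1/1.07·[0.4250·71.5710 + 0.5750·35.1710] = 47.3281
Node d (S = 63): V_d = 1/1.07·[0.4250·35.1710 + 0.5750·9.9710] = 19.3281
Node 0 (S = 70): V_0 = 1/1.07·[0.4250·47.3281 + 0.5750·19.3281] = 29.1851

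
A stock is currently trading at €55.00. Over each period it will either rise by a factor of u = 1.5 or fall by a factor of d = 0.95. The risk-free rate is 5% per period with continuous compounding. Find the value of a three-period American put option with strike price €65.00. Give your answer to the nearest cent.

Risk-neutral probability p = (e^0.05 − 0.95)/(1.5 − 0.95) = 0.1013/0.5500 = 0.1841
Terminal stock prices: S_uuu = 185.6, S_uud = 117.6, S_udd = 74.46, S_ddd = 47.16
Terminal payoffs (K − S): max(-120.6, 0) = 0, max(-52.56, 0) = 0, max(-9.456, 0) = 0, max(17.84, 0) = 17.84
Node uu (S = 123.8): continuation = e^(−0.05)·[0.1841·0.0000 + 0.8159·0.0000] = 0.0000; exercise value = 0.0000 ≤ continuation, so V_uu = 0.0000
Node ud (S = 78.38): continuation = e^(−0.05)·[0.1841·0.0000 + 0.8159·0.0000] = 0.0000; exercise value = 0.0000 ≤ continuation, so V_ud = 0.0000
Node dd (S = 49.64): continuation = e^(−0.05)·[0.1841·0.0000 + 0.8159·17.8444] = 13.8487; exercise value = 15.3625 > continuation, so V_dd = 15.3625 (exercise)
Node u (S = 82.5): continuation = e^(−0.05)·[0.1841·0.0000 + 0.8159·0.0000] = 0.0000; exercise value = 0.0000 ≤ continuation, so V_u = 0.0000
Node d (S = 52.25): continuation = e^(−0.05)·[0.1841·0.0000 + 0.8159·15.3625] = 11.9225; exercise value = 12.7500 > continuation, so V_d = 12.7500 (exercise)
Node 0 (S = 55): continuation = e^(−0.05)·[0.1841·0.0000 + 0.8159·12.7500] = 9.8950; exercise value = 10.0000 > continuation, so V_0 = 10.0000 (exercise)

€10.00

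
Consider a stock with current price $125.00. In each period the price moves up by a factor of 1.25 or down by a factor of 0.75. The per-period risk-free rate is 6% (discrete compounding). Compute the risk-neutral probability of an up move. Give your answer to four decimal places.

Risk-neutral probability p = (1 + 0.06 − 0.75)/(1.25 − 0.75) = 0.3100/0.5000 = 0.6200

p = 0.6200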